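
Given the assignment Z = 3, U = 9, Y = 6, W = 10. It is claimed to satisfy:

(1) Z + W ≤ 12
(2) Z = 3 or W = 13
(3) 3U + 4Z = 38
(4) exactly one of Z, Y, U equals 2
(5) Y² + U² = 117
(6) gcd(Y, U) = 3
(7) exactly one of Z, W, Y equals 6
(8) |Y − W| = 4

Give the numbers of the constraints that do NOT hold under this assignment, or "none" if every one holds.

(1) Z + W = 3 + 10 = 13; 13 > 12, bound 12 not met — violated.
(2) Z = 3 = 3 (first disjunct) — satisfied.
(3) 3U + 4Z = 3(9) + 4(3) = 39, not 38 — violated.
(4) Z=3, Y=6, U=9; 0 of them equal 2, not exactly one — violated.
(5) Y² + U² = 6² + 9² = 36 + 81 = 117 — satisfied.
(6) gcd(6, 9) = 3 — satisfied.
(7) Z=3, W=10, Y=6; 1 of them equals 6 — satisfied.
(8) |6 − 10| = 4 — satisfied.

Constraints 1, 3, 4 do not hold.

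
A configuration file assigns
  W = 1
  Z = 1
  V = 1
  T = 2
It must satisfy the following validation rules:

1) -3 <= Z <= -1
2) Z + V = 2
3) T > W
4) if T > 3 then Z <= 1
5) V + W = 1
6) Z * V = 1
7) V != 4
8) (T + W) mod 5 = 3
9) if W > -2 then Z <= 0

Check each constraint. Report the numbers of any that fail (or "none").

1) Z = 1 is outside [-3, -1]  fails
2) Z + V = 1 + 1 = 2  holds
3) T = 2, W = 1; 2 > 1  holds
4) T = 2, not > 3; antecedent false, conditional vacuously true  holds
5) V + W = 1 + 1 = 2, not 1  fails
6) Z * V = 1 * 1 = 1  holds
7) V = 1, and 1 ≠ 4  holds
8) T + W = 3; 3 mod 5 = 3  holds
9) W = 1 > -2, so we need Z ≤ 0; but Z = 1 > 0  fails

The assignment fails constraints 1, 5, and 9.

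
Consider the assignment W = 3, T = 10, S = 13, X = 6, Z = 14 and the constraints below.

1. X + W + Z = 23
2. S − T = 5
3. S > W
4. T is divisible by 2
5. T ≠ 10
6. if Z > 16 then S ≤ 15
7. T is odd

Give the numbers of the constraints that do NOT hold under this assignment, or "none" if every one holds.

1. X + W + Z = 6 + 3 + 14 = 23  OK
2. S − T = 13 − 10 = 3, not 5  FAIL
3. S = 13, W = 3; 13 > 3  OK
4. 10 / 2 = 5, so 2 divides 10  OK
5. T = 10, but 10 is required to differ  FAIL
6. Z = 14, not > 16; antecedent false, conditional vacuously true  OK
7. T = 10 is even  FAIL

Constraints 2, 5, and 7 do not hold.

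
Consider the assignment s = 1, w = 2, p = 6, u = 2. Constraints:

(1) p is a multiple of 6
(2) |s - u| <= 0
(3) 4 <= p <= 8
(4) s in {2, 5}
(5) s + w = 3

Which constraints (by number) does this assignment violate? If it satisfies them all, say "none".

No — constraints 2, 4 are not satisfied.

(1) 6 / 6 = 1, so 6 divides 6 — OK.
(2) |1 - 2| = 1; 1 > 0, exceeds bound 0 — violated.
(3) p = 6 lies in [4, 8] — OK.
(4) s = 1 is not in {2, 5} — violated.
(5) s + w = 1 + 2 = 3 — OK.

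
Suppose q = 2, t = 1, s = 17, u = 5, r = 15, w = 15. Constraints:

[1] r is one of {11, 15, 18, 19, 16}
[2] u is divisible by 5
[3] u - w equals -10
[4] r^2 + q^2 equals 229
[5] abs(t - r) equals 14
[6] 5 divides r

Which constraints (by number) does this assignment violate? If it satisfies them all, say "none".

[1] r = 15 is in {11, 15, 18, 19, 16}  holds
[2] 5 / 5 = 1, so 5 divides 5  holds
[3] u - w = 5 - 15 = -10  holds
[4] r^2 + q^2 = 15^2 + 2^2 = 225 + 4 = 229  holds
[5] abs(1 - 15) = 14  holds
[6] 15 / 5 = 3, so 5 divides 15  holds

All constraints are satisfied.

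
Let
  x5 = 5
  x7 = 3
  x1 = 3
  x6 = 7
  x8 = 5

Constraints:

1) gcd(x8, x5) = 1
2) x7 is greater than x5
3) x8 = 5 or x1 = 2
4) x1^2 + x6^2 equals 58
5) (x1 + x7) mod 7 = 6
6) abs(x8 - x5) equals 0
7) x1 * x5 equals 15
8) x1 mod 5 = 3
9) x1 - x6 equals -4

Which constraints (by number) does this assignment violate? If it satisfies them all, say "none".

The assignment fails constraints 1 and 2.

1) gcd(5, 5) = 5, not 1 — fails.
2) x7 = 3, x5 = 5; 3 ≤ 5 (want >) — fails.
3) x8 = 5 = 5 (first disjunct) — holds.
4) x1^2 + x6^2 = 3^2 + 7^2 = 9 + 49 = 58 — holds.
5) x1 + x7 = 6; 6 mod 7 = 6 — holds.
6) abs(5 - 5) = 0 — holds.
7) x1 * x5 = 3 * 5 = 15 — holds.
8) 3 mod 5 = 3 — holds.
9) x1 - x6 = 3 - 7 = -4 — holds.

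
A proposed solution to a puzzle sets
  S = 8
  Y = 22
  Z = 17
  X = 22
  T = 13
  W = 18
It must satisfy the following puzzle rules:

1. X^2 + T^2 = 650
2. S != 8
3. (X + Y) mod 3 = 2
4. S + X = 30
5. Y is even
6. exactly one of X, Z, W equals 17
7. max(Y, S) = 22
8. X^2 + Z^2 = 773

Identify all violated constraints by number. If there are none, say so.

The assignment fails constraints 1 and 2.

1. X^2 + T^2 = 22^2 + 13^2 = 484 + 169 = 653, not 650  no
2. S = 8, but 8 is required to differ  no
3. X + Y = 44; 44 mod 3 = 2  yes
4. S + X = 8 + 22 = 30  yes
5. Y = 22 is even  yes
6. X=22, Z=17, W=18; 1 of them equals 17  yes
7. max(22, 8) = 22  yes
8. X^2 + Z^2 = 22^2 + 17^2 = 484 + 289 = 773  yes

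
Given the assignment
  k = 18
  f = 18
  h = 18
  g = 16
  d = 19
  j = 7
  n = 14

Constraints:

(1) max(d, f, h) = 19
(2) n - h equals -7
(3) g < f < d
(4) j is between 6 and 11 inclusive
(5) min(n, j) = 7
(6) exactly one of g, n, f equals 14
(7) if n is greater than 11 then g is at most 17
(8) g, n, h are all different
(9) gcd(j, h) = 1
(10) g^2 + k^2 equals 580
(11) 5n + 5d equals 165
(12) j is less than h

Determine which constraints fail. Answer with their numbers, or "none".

Constraint 2 is violated.

(1) max(19, 18, 18) = 19 — holds.
(2) n - h = 14 - 18 = -4, not -7 — does not hold.
(3) values 16 < 18 < 19 — holds.
(4) j = 7 lies in [6, 11] — holds.
(5) min(14, 7) = 7 — holds.
(6) g=16, n=14, f=18; 1 of them equals 14 — holds.
(7) n = 14 > 11, so we need g ≤ 17; g = 16 ≤ 17 — holds.
(8) values 16, 14, 18 are pairwise distinct — holds.
(9) gcd(7, 18) = 1 — holds.
(10) g^2 + k^2 = 16^2 + 18^2 = 256 + 324 = 580 — holds.
(11) 5n + 5d = 5(14) + 5(19) = 165 — holds.
(12) j = 7, h = 18; 7 < 18 — holds.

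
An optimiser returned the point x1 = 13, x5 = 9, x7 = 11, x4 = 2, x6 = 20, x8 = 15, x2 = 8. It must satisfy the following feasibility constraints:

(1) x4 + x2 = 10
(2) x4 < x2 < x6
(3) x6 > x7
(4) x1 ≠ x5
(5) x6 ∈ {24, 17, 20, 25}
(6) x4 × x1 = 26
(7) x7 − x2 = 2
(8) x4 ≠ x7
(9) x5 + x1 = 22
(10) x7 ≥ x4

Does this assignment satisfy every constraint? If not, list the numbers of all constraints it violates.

Constraint 7 does not hold.

(1) x4 + x2 = 2 + 8 = 10  yes
(2) values 2 < 8 < 20  yes
(3) x6 = 20, x7 = 11; 20 > 11  yes
(4) x1 = 13, x5 = 9; distinct  yes
(5) x6 = 20 is in {24, 17, 20, 25}  yes
(6) x4 × x1 = 2 × 13 = 26  yes
(7) x7 − x2 = 11 − 8 = 3, not 2  no
(8) x4 = 2, x7 = 11; distinct  yes
(9) x5 + x1 = 9 + 13 = 22  yes
(10) x7 = 11, x4 = 2; 11 ≥ 2  yes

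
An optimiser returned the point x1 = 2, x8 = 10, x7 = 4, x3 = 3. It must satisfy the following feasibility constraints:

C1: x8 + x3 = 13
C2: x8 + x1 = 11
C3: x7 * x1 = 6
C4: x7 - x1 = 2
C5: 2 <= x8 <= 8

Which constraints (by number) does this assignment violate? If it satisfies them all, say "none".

C1: x8 + x3 = 10 + 3 = 13  holds
C2: x8 + x1 = 10 + 2 = 12, not 11  fails
C3: x7 * x1 = 4 * 2 = 8, not 6  fails
C4: x7 - x1 = 4 - 2 = 2  holds
C5: x8 = 10 is outside [2, 8]  fails

No — constraints 2, 3, 5 are not satisfied.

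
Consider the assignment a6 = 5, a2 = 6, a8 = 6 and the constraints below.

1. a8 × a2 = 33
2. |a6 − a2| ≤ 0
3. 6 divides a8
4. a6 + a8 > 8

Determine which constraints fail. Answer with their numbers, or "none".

Constraints 1, 2 are violated.

1. a8 × a2 = 6 × 6 = 36, not 33 — fails.
2. |5 − 6| = 1; 1 > 0, exceeds bound 0 — fails.
3. 6 / 6 = 1, so 6 divides 6 — holds.
4. a6 + a8 = 5 + 6 = 11; 11 > 8 — holds.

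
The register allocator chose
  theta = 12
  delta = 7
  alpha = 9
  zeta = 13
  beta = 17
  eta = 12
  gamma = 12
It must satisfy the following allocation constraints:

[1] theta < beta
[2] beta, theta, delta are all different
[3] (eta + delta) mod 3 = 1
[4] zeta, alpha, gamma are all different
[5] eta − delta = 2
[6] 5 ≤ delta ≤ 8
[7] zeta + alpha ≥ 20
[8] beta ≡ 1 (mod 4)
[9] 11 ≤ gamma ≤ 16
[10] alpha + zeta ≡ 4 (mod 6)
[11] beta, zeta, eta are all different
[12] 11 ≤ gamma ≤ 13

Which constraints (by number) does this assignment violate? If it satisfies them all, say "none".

[1] theta = 12, beta = 17; 12 < 17  ✔
[2] values 17, 12, 7 are pairwise distinct  ✔
[3] eta + delta = 19; 19 mod 3 = 1  ✔
[4] values 13, 9, 12 are pairwise distinct  ✔
[5] eta − delta = 12 − 7 = 5, not 2  ✘
[6] delta = 7 lies in [5, 8]  ✔
[7] zeta + alpha = 13 + 9 = 22; 22 ≥ 20  ✔
[8] 17 mod 4 = 1  ✔
[9] gamma = 12 lies in [11, 16]  ✔
[10] alpha + zeta = 22; 22 mod 6 = 4  ✔
[11] values 17, 13, 12 are pairwise distinct  ✔
[12] gamma = 12 lies in [11, 13]  ✔

No — constraint 5 is not satisfied.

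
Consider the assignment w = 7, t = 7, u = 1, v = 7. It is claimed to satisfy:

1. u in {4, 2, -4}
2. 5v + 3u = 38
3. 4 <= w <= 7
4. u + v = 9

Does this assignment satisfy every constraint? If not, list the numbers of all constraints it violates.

1. u = 1 is not in {4, 2, -4}  ✗
2. 5v + 3u = 5(7) + 3(1) = 38  ✓
3. w = 7 lies in [4, 7]  ✓
4. u + v = 1 + 7 = 8, not 9  ✗

Violated: 1 and 4.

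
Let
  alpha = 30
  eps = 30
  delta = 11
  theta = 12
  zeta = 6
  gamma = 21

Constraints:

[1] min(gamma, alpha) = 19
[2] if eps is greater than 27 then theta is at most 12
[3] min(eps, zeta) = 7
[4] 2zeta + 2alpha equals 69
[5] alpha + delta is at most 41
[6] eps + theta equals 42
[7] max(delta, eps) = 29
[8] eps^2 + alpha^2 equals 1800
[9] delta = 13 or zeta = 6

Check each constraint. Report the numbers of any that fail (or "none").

The assignment fails constraints 1, 3, 4, 7.

[1] min(21, 30) = 21, not 19  false
[2] eps = 30 > 27, so we need theta ≤ 12; theta = 12 ≤ 12  true
[3] min(30, 6) = 6, not 7  false
[4] 2zeta + 2alpha = 2(6) + 2(30) = 72, not 69  false
[5] alpha + delta = 30 + 11 = 41; 41 ≤ 41  true
[6] eps + theta = 30 + 12 = 42  true
[7] max(11, 30) = 30, not 29  false
[8] eps^2 + alpha^2 = 30^2 + 30^2 = 900 + 900 = 1800  true
[9] delta = 11 ≠ 13, but zeta = 6 = 6 (second disjunct)  true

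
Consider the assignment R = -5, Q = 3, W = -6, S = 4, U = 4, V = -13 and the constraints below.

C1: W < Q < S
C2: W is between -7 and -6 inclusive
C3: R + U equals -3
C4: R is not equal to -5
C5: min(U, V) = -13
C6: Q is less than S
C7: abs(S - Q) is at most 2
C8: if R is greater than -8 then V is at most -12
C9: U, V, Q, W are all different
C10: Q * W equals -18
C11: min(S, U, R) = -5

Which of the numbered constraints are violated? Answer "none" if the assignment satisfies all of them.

C1: values -6 < 3 < 4 — satisfied.
C2: W = -6 lies in [-7, -6] — satisfied.
C3: R + U = -5 + 4 = -1, not -3 — violated.
C4: R = -5, but -5 is required to differ — violated.
C5: min(4, -13) = -13 — satisfied.
C6: Q = 3, S = 4; 3 < 4 — satisfied.
C7: abs(4 - 3) = 1; 1 ≤ 2 — satisfied.
C8: R = -5 > -8, so we need V ≤ -12; V = -13 ≤ -12 — satisfied.
C9: values 4, -13, 3, -6 are pairwise distinct — satisfied.
C10: Q * W = 3 * (-6) = -18 — satisfied.
C11: min(4, 4, -5) = -5 — satisfied.

No — constraints 3, 4 are not satisfied.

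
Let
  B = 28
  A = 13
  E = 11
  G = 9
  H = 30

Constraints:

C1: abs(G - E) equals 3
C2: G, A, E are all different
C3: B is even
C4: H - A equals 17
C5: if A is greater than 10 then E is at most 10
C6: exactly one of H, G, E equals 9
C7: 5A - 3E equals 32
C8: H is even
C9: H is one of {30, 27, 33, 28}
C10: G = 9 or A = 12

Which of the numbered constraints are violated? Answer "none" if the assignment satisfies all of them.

The assignment fails constraints 1 and 5.

C1: abs(9 - 11) = 2, not 3 — does not hold.
C2: values 9, 13, 11 are pairwise distinct — holds.
C3: B = 28 is even — holds.
C4: H - A = 30 - 13 = 17 — holds.
C5: A = 13 > 10, so we need E ≤ 10; but E = 11 > 10 — does not hold.
C6: H=30, G=9, E=11; 1 of them equals 9 — holds.
C7: 5A - 3E = 5(13) - 3(11) = 32 — holds.
C8: H = 30 is even — holds.
C9: H = 30 is in {30, 27, 33, 28} — holds.
C10: G = 9 = 9 (first disjunct) — holds.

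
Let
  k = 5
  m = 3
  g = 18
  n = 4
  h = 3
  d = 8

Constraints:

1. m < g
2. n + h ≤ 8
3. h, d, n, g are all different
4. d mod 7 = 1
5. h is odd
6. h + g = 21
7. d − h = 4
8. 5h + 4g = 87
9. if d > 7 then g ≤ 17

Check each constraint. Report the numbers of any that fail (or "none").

The assignment fails constraints 7 and 9.

1. m = 3, g = 18; 3 < 18 — holds.
2. n + h = 4 + 3 = 7; 7 ≤ 8 — holds.
3. values 3, 8, 4, 18 are pairwise distinct — holds.
4. 8 mod 7 = 1 — holds.
5. h = 3 is odd — holds.
6. h + g = 3 + 18 = 21 — holds.
7. d − h = 8 − 3 = 5, not 4 — does not hold.
8. 5h + 4g = 5(3) + 4(18) = 87 — holds.
9. d = 8 > 7, so we need g ≤ 17; but g = 18 > 17 — does not hold.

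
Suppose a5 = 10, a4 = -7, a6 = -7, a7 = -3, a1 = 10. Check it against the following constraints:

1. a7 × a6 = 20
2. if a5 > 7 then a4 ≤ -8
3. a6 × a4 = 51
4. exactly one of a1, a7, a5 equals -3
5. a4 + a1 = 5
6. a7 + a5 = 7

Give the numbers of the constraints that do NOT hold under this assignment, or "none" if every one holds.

1. a7 × a6 = -3 × (-7) = 21, not 20 — fails.
2. a5 = 10 > 7, so we need a4 ≤ -8; but a4 = -7 > -8 — fails.
3. a6 × a4 = -7 × (-7) = 49, not 51 — fails.
4. a1=10, a7=-3, a5=10; 1 of them equals -3 — holds.
5. a4 + a1 = -7 + 10 = 3, not 5 — fails.
6. a7 + a5 = -3 + 10 = 7 — holds.

Violated: 1, 2, 3, 5.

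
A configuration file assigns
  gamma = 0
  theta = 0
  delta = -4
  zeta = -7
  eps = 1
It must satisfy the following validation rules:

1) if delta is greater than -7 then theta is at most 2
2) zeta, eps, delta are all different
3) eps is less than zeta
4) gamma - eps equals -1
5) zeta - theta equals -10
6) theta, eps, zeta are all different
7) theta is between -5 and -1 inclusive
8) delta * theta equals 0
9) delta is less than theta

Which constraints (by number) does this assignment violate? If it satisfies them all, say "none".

1) delta = -4 > -7, so we need theta ≤ 2; theta = 0 ≤ 2 — holds.
2) values -7, 1, -4 are pairwise distinct — holds.
3) eps = 1, zeta = -7; 1 ≥ -7 (want <) — does not hold.
4) gamma - eps = 0 - 1 = -1 — holds.
5) zeta - theta = -7 - 0 = -7, not -10 — does not hold.
6) values 0, 1, -7 are pairwise distinct — holds.
7) theta = 0 is outside [-5, -1] — does not hold.
8) delta * theta = -4 * 0 = 0 — holds.
9) delta = -4, theta = 0; -4 < 0 — holds.

Constraints 3, 5, 7 are violated.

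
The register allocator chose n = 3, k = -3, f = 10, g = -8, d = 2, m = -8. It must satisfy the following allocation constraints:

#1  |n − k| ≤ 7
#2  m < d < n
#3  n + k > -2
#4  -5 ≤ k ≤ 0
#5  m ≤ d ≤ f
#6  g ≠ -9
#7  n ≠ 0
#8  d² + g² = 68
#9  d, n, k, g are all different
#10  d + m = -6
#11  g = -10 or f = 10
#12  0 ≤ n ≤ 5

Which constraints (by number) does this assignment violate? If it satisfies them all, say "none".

The assignment satisfies every constraint.

#1 |3 − (-3)| = 6; 6 ≤ 7 — OK.
#2 values -8 < 2 < 3 — OK.
#3 n + k = 3 + (-3) = 0; 0 > -2 — OK.
#4 k = -3 lies in [-5, 0] — OK.
#5 values -8 ≤ 2 ≤ 10 — OK.
#6 g = -8, and -8 ≠ -9 — OK.
#7 n = 3, and 3 ≠ 0 — OK.
#8 d² + g² = 2² + (-8)² = 4 + 64 = 68 — OK.
#9 values 2, 3, -3, -8 are pairwise distinct — OK.
#10 d + m = 2 + (-8) = -6 — OK.
#11 g = -8 ≠ -10, but f = 10 = 10 (second disjunct) — OK.
#12 n = 3 lies in [0, 5] — OK.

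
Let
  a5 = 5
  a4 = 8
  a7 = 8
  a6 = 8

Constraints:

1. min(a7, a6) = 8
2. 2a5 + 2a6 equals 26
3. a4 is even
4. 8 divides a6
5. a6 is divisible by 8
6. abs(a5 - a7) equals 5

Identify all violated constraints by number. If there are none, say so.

Constraint 6 is violated.

1. min(8, 8) = 8 — holds.
2. 2a5 + 2a6 = 2(5) + 2(8) = 26 — holds.
3. a4 = 8 is even — holds.
4. 8 / 8 = 1, so 8 divides 8 — holds.
5. 8 / 8 = 1, so 8 divides 8 — holds.
6. abs(5 - 8) = 3, not 5 — does not hold.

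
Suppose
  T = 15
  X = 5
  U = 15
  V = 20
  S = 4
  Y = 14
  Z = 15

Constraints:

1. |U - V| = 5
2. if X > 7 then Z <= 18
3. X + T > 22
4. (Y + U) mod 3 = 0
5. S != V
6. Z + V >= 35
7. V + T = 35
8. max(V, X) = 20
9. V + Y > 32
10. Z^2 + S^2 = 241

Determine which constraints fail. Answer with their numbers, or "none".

1. |15 - 20| = 5 — satisfied.
2. X = 5, not > 7; antecedent false, conditional vacuously true — satisfied.
3. X + T = 5 + 15 = 20; 20 ≤ 22, bound 22 not met — violated.
4. Y + U = 29; 29 mod 3 = 2, not 0 — violated.
5. S = 4, V = 20; distinct — satisfied.
6. Z + V = 15 + 20 = 35; 35 ≥ 35 — satisfied.
7. V + T = 20 + 15 = 35 — satisfied.
8. max(20, 5) = 20 — satisfied.
9. V + Y = 20 + 14 = 34; 34 > 32 — satisfied.
10. Z^2 + S^2 = 15^2 + 4^2 = 225 + 16 = 241 — satisfied.

The assignment fails constraints 3 and 4.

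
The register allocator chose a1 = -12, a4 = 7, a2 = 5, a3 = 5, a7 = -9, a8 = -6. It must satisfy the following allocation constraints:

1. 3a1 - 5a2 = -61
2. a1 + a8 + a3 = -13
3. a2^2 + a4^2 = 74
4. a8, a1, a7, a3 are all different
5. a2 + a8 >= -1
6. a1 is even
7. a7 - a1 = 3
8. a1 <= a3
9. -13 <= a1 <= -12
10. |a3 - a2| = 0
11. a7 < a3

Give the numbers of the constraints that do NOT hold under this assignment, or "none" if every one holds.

1. 3a1 - 5a2 = 3(-12) - 5(5) = -61  ✔
2. a1 + a8 + a3 = -12 + (-6) + 5 = -13  ✔
3. a2^2 + a4^2 = 5^2 + 7^2 = 25 + 49 = 74  ✔
4. values -6, -12, -9, 5 are pairwise distinct  ✔
5. a2 + a8 = 5 + (-6) = -1; -1 ≥ -1  ✔
6. a1 = -12 is even  ✔
7. a7 - a1 = -9 - (-12) = 3  ✔
8. a1 = -12, a3 = 5; -12 ≤ 5  ✔
9. a1 = -12 lies in [-13, -12]  ✔
10. |5 - 5| = 0  ✔
11. a7 = -9, a3 = 5; -9 < 5  ✔

Yes — all constraints hold.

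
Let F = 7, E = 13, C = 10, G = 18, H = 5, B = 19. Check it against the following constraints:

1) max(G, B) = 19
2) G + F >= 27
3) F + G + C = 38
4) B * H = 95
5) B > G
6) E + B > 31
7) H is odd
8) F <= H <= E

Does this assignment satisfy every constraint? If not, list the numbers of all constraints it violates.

1) max(18, 19) = 19  holds
2) G + F = 18 + 7 = 25; 25 < 27, bound 27 not met  fails
3) F + G + C = 7 + 18 + 10 = 35, not 38  fails
4) B * H = 19 * 5 = 95  holds
5) B = 19, G = 18; 19 > 18  holds
6) E + B = 13 + 19 = 32; 32 > 31  holds
7) H = 5 is odd  holds
8) values 7, 5, 13; F = 7 is not <= H = 5  fails

Constraints 2, 3, and 8 do not hold.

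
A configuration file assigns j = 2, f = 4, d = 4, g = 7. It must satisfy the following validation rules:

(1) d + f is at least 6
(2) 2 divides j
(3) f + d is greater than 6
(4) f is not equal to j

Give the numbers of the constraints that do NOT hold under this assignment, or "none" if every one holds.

(1) d + f = 4 + 4 = 8; 8 ≥ 6  ✓
(2) 2 / 2 = 1, so 2 divides 2  ✓
(3) f + d = 4 + 4 = 8; 8 > 6  ✓
(4) f = 4, j = 2; distinct  ✓

No violations.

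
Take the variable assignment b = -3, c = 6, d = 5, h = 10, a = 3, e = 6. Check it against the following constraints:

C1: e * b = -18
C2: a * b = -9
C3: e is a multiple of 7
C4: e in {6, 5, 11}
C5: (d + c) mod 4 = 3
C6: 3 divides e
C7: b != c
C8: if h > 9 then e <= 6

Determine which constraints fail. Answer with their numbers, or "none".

C1: e * b = 6 * (-3) = -18 — holds.
C2: a * b = 3 * (-3) = -9 — holds.
C3: 6 = 7*0 + 6, so 7 does not divide 6 — does not hold.
C4: e = 6 is in {6, 5, 11} — holds.
C5: d + c = 11; 11 mod 4 = 3 — holds.
C6: 6 / 3 = 2, so 3 divides 6 — holds.
C7: b = -3, c = 6; distinct — holds.
C8: h = 10 > 9, so we need e ≤ 6; e = 6 ≤ 6 — holds.

Constraint 3 does not hold.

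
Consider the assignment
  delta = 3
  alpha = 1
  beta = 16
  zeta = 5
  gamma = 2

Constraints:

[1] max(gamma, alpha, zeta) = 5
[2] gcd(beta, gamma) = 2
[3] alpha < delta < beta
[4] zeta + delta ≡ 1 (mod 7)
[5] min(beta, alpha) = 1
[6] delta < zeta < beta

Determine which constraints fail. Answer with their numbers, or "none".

No violations.

[1] max(2, 1, 5) = 5 — OK.
[2] gcd(16, 2) = 2 — OK.
[3] values 1 < 3 < 16 — OK.
[4] zeta + delta = 8; 8 mod 7 = 1 — OK.
[5] min(16, 1) = 1 — OK.
[6] values 3 < 5 < 16 — OK.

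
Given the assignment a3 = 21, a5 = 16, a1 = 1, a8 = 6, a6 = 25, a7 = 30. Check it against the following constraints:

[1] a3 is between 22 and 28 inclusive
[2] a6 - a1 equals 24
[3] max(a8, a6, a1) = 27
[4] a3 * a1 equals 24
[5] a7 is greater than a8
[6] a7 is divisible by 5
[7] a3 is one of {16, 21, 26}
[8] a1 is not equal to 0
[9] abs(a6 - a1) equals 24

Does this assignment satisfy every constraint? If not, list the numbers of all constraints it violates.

Constraints 1, 3, 4 are violated.

[1] a3 = 21 is outside [22, 28] — fails.
[2] a6 - a1 = 25 - 1 = 24 — holds.
[3] max(6, 25, 1) = 25, not 27 — fails.
[4] a3 * a1 = 21 * 1 = 21, not 24 — fails.
[5] a7 = 30, a8 = 6; 30 > 6 — holds.
[6] 30 / 5 = 6, so 5 divides 30 — holds.
[7] a3 = 21 is in {16, 21, 26} — holds.
[8] a1 = 1, and 1 ≠ 0 — holds.
[9] abs(25 - 1) = 24 — holds.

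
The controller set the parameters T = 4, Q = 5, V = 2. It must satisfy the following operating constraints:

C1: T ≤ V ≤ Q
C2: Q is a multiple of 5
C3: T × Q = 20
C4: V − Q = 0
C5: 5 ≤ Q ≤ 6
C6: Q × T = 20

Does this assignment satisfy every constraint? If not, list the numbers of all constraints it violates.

No — constraints 1 and 4 are not satisfied.

C1: values 4, 2, 5; T = 4 is not ≤ V = 2 — does not hold.
C2: 5 / 5 = 1, so 5 divides 5 — holds.
C3: T × Q = 4 × 5 = 20 — holds.
C4: V − Q = 2 − 5 = -3, not 0 — does not hold.
C5: Q = 5 lies in [5, 6] — holds.
C6: Q × T = 5 × 4 = 20 — holds.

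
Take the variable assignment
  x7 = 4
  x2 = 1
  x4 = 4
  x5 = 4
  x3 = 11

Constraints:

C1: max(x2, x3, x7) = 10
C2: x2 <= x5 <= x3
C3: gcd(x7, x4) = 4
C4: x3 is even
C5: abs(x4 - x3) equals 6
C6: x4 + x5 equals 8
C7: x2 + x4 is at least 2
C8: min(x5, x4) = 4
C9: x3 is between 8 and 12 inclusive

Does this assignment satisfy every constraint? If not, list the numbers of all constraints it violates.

The assignment fails constraints 1, 4, and 5.

C1: max(1, 11, 4) = 11, not 10 — violated.
C2: values 1 <= 4 <= 11 — OK.
C3: gcd(4, 4) = 4 — OK.
C4: x3 = 11 is odd — violated.
C5: abs(4 - 11) = 7, not 6 — violated.
C6: x4 + x5 = 4 + 4 = 8 — OK.
C7: x2 + x4 = 1 + 4 = 5; 5 ≥ 2 — OK.
C8: min(4, 4) = 4 — OK.
C9: x3 = 11 lies in [8, 12] — OK.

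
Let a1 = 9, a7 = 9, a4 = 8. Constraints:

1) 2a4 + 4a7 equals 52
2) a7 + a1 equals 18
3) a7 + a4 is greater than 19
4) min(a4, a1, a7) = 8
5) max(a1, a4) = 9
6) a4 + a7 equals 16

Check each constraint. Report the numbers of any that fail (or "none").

The assignment fails constraints 3, 6.

1) 2a4 + 4a7 = 2(8) + 4(9) = 52 — holds.
2) a7 + a1 = 9 + 9 = 18 — holds.
3) a7 + a4 = 9 + 8 = 17; 17 ≤ 19, bound 19 not met — fails.
4) min(8, 9, 9) = 8 — holds.
5) max(9, 8) = 9 — holds.
6) a4 + a7 = 8 + 9 = 17, not 16 — fails.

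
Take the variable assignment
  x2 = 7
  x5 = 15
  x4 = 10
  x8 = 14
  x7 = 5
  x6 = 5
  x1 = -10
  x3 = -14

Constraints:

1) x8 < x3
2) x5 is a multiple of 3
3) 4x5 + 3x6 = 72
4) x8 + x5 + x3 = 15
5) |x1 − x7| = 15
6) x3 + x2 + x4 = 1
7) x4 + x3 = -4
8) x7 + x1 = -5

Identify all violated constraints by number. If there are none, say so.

1) x8 = 14, x3 = -14; 14 ≥ -14 (want <) — fails.
2) 15 / 3 = 5, so 3 divides 15 — holds.
3) 4x5 + 3x6 = 4(15) + 3(5) = 75, not 72 — fails.
4) x8 + x5 + x3 = 14 + 15 + (-14) = 15 — holds.
5) |-10 − 5| = 15 — holds.
6) x3 + x2 + x4 = -14 + 7 + 10 = 3, not 1 — fails.
7) x4 + x3 = 10 + (-14) = -4 — holds.
8) x7 + x1 = 5 + (-10) = -5 — holds.

Constraints 1, 3, and 6 do not hold.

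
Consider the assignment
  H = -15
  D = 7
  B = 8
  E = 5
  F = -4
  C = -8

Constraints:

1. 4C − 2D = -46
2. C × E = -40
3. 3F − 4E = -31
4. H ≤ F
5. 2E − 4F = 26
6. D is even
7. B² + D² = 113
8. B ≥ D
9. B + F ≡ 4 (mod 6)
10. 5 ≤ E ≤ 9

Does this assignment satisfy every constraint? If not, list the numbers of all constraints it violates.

Constraints 3 and 6 do not hold.

1. 4C − 2D = 4(-8) − 2(7) = -46 — holds.
2. C × E = -8 × 5 = -40 — holds.
3. 3F − 4E = 3(-4) − 4(5) = -32, not -31 — does not hold.
4. H = -15, F = -4; -15 ≤ -4 — holds.
5. 2E − 4F = 2(5) − 4(-4) = 26 — holds.
6. D = 7 is odd — does not hold.
7. B² + D² = 8² + 7² = 64 + 49 = 113 — holds.
8. B = 8, D = 7; 8 ≥ 7 — holds.
9. B + F = 4; 4 mod 6 = 4 — holds.
10. E = 5 lies in [5, 9] — holds.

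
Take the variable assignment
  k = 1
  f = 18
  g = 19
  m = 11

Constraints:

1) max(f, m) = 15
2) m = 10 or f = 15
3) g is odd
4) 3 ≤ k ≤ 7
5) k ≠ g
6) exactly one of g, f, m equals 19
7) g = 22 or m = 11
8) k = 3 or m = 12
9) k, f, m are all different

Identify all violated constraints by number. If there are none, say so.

1) max(18, 11) = 18, not 15  false
2) m = 11 ≠ 10 and f = 18 ≠ 15; both disjuncts false  false
3) g = 19 is odd  true
4) k = 1 is outside [3, 7]  false
5) k = 1, g = 19; distinct  true
6) g=19, f=18, m=11; 1 of them equals 19  true
7) g = 19 ≠ 22, but m = 11 = 11 (second disjunct)  true
8) k = 1 ≠ 3 and m = 11 ≠ 12; both disjuncts false  false
9) values 1, 18, 11 are pairwise distinct  true

No — constraints 1, 2, 4, and 8 are not satisfied.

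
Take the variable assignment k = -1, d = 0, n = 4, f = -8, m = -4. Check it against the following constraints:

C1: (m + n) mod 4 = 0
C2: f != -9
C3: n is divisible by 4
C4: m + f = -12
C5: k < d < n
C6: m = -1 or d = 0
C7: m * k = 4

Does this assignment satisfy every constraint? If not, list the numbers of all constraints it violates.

Yes — all constraints hold.

C1: m + n = 0; 0 mod 4 = 0 — satisfied.
C2: f = -8, and -8 ≠ -9 — satisfied.
C3: 4 / 4 = 1, so 4 divides 4 — satisfied.
C4: m + f = -4 + (-8) = -12 — satisfied.
C5: values -1 < 0 < 4 — satisfied.
C6: m = -4 ≠ -1, but d = 0 = 0 (second disjunct) — satisfied.
C7: m * k = -4 * (-1) = 4 — satisfied.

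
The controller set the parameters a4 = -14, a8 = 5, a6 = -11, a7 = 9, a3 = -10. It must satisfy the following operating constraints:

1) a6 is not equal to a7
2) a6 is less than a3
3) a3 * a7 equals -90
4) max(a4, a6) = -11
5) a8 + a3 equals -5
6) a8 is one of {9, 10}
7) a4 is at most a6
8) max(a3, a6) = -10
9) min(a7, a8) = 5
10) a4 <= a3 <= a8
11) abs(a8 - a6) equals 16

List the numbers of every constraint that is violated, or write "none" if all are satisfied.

1) a6 = -11, a7 = 9; distinct — OK.
2) a6 = -11, a3 = -10; -11 < -10 — OK.
3) a3 * a7 = -10 * 9 = -90 — OK.
4) max(-14, -11) = -11 — OK.
5) a8 + a3 = 5 + (-10) = -5 — OK.
6) a8 = 5 is not in {9, 10} — violated.
7) a4 = -14, a6 = -11; -14 ≤ -11 — OK.
8) max(-10, -11) = -10 — OK.
9) min(9, 5) = 5 — OK.
10) values -14 <= -10 <= 5 — OK.
11) abs(5 - (-11)) = 16 — OK.

Violated: 6.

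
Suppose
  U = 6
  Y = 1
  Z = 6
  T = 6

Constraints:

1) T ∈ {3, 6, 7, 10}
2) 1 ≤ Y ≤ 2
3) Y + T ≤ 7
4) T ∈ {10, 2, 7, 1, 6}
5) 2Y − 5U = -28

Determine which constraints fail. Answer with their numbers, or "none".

1) T = 6 is in {3, 6, 7, 10}  true
2) Y = 1 lies in [1, 2]  true
3) Y + T = 1 + 6 = 7; 7 ≤ 7  true
4) T = 6 is in {10, 2, 7, 1, 6}  true
5) 2Y − 5U = 2(1) − 5(6) = -28  true

No violations.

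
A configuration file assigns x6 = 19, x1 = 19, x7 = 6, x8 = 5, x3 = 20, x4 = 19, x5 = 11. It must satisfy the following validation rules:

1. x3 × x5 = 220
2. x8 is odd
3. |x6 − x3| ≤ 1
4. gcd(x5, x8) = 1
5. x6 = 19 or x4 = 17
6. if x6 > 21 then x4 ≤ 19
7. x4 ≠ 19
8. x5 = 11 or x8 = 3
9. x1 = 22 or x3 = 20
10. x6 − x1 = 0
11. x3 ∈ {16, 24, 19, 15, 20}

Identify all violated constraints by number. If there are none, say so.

The assignment fails constraint 7.

1. x3 × x5 = 20 × 11 = 220  ✔
2. x8 = 5 is odd  ✔
3. |19 − 20| = 1; 1 ≤ 1  ✔
4. gcd(11, 5) = 1  ✔
5. x6 = 19 = 19 (first disjunct)  ✔
6. x6 = 19, not > 21; antecedent false, conditional vacuously true  ✔
7. x4 = 19, but 19 is required to differ  ✘
8. x5 = 11 = 11 (first disjunct)  ✔
9. x1 = 19 ≠ 22, but x3 = 20 = 20 (second disjunct)  ✔
10. x6 − x1 = 19 − 19 = 0  ✔
11. x3 = 20 is in {16, 24, 19, 15, 20}  ✔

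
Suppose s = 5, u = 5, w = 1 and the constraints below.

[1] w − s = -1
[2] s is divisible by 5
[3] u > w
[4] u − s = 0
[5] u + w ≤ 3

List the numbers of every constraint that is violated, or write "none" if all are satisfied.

The assignment fails constraints 1 and 5.

[1] w − s = 1 − 5 = -4, not -1  ✗
[2] 5 / 5 = 1, so 5 divides 5  ✓
[3] u = 5, w = 1; 5 > 1  ✓
[4] u − s = 5 − 5 = 0  ✓
[5] u + w = 5 + 1 = 6; 6 > 3, bound 3 not met  ✗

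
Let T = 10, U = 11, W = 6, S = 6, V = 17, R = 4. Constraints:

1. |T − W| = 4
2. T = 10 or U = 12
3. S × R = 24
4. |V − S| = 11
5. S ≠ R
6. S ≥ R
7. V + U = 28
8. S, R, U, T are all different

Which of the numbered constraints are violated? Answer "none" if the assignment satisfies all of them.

All constraints are satisfied.

1. |10 − 6| = 4  holds
2. T = 10 = 10 (first disjunct)  holds
3. S × R = 6 × 4 = 24  holds
4. |17 − 6| = 11  holds
5. S = 6, R = 4; distinct  holds
6. S = 6, R = 4; 6 ≥ 4  holds
7. V + U = 17 + 11 = 28  holds
8. values 6, 4, 11, 10 are pairwise distinct  holds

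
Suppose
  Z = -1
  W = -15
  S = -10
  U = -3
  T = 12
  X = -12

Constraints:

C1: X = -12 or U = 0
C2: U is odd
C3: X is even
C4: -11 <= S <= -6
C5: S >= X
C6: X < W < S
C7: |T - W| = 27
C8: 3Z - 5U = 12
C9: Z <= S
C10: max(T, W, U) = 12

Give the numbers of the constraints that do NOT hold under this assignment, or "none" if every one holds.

C1: X = -12 = -12 (first disjunct)  holds
C2: U = -3 is odd  holds
C3: X = -12 is even  holds
C4: S = -10 lies in [-11, -6]  holds
C5: S = -10, X = -12; -10 ≥ -12  holds
C6: values -12, -15, -10; X = -12 is not < W = -15  fails
C7: |12 - (-15)| = 27  holds
C8: 3Z - 5U = 3(-1) - 5(-3) = 12  holds
C9: Z = -1, S = -10; -1 > -10 (want ≤)  fails
C10: max(12, -15, -3) = 12  holds

Violated: 6, 9.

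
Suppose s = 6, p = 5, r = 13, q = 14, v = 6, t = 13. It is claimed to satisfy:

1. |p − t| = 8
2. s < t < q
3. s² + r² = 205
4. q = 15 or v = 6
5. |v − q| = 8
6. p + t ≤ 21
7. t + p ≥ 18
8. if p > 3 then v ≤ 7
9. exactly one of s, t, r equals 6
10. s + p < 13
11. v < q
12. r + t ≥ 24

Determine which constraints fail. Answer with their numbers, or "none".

No violations.

1. |5 − 13| = 8 — OK.
2. values 6 < 13 < 14 — OK.
3. s² + r² = 6² + 13² = 36 + 169 = 205 — OK.
4. q = 14 ≠ 15, but v = 6 = 6 (second disjunct) — OK.
5. |6 − 14| = 8 — OK.
6. p + t = 5 + 13 = 18; 18 ≤ 21 — OK.
7. t + p = 13 + 5 = 18; 18 ≥ 18 — OK.
8. p = 5 > 3, so we need v ≤ 7; v = 6 ≤ 7 — OK.
9. s=6, t=13, r=13; 1 of them equals 6 — OK.
10. s + p = 6 + 5 = 11; 11 < 13 — OK.
11. v = 6, q = 14; 6 < 14 — OK.
12. r + t = 13 + 13 = 26; 26 ≥ 24 — OK.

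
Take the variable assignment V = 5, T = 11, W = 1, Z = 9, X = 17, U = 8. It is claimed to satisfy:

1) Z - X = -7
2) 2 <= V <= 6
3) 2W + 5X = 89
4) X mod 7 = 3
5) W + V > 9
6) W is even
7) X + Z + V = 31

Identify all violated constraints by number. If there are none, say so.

No — constraints 1, 3, 5, and 6 are not satisfied.

1) Z - X = 9 - 17 = -8, not -7 — fails.
2) V = 5 lies in [2, 6] — holds.
3) 2W + 5X = 2(1) + 5(17) = 87, not 89 — fails.
4) 17 mod 7 = 3 — holds.
5) W + V = 1 + 5 = 6; 6 ≤ 9, bound 9 not met — fails.
6) W = 1 is odd — fails.
7) X + Z + V = 17 + 9 + 5 = 31 — holds.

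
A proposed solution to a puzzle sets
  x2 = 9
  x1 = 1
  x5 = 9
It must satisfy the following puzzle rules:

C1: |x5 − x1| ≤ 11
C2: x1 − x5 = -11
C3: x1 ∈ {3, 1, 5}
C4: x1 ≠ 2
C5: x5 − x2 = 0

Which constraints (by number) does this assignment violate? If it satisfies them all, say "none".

C1: |9 − 1| = 8; 8 ≤ 11 — holds.
C2: x1 − x5 = 1 − 9 = -8, not -11 — does not hold.
C3: x1 = 1 is in {3, 1, 5} — holds.
C4: x1 = 1, and 1 ≠ 2 — holds.
C5: x5 − x2 = 9 − 9 = 0 — holds.

Violated: 2.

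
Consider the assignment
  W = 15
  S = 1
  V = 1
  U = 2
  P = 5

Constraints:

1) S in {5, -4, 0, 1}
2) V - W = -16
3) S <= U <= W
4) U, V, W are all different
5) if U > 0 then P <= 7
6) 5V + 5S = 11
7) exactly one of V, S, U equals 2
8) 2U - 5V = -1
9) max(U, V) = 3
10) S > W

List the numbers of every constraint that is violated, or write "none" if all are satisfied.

Constraints 2, 6, 9, and 10 do not hold.

1) S = 1 is in {5, -4, 0, 1} — OK.
2) V - W = 1 - 15 = -14, not -16 — violated.
3) values 1 <= 2 <= 15 — OK.
4) values 2, 1, 15 are pairwise distinct — OK.
5) U = 2 > 0, so we need P ≤ 7; P = 5 ≤ 7 — OK.
6) 5V + 5S = 5(1) + 5(1) = 10, not 11 — violated.
7) V=1, S=1, U=2; 1 of them equals 2 — OK.
8) 2U - 5V = 2(2) - 5(1) = -1 — OK.
9) max(2, 1) = 2, not 3 — violated.
10) S = 1, W = 15; 1 ≤ 15 (want >) — violated.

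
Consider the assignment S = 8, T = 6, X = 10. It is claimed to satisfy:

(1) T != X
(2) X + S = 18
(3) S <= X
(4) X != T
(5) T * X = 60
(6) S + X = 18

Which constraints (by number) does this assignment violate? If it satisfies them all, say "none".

(1) T = 6, X = 10; distinct  true
(2) X + S = 10 + 8 = 18  true
(3) S = 8, X = 10; 8 ≤ 10  true
(4) X = 10, T = 6; distinct  true
(5) T * X = 6 * 10 = 60  true
(6) S + X = 8 + 10 = 18  true

None — every constraint holds.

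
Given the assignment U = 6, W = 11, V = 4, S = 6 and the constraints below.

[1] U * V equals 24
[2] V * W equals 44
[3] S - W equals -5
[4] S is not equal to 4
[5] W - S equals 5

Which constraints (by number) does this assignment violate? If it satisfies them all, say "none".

[1] U * V = 6 * 4 = 24 — satisfied.
[2] V * W = 4 * 11 = 44 — satisfied.
[3] S - W = 6 - 11 = -5 — satisfied.
[4] S = 6, and 6 ≠ 4 — satisfied.
[5] W - S = 11 - 6 = 5 — satisfied.

The assignment satisfies every constraint.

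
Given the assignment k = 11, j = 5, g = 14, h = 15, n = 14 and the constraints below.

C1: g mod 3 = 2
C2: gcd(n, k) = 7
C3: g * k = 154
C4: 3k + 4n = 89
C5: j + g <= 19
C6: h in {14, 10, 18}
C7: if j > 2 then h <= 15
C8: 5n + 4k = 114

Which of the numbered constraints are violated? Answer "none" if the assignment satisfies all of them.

No — constraints 2 and 6 are not satisfied.

C1: 14 mod 3 = 2  true
C2: gcd(14, 11) = 1, not 7  false
C3: g * k = 14 * 11 = 154  true
C4: 3k + 4n = 3(11) + 4(14) = 89  true
C5: j + g = 5 + 14 = 19; 19 ≤ 19  true
C6: h = 15 is not in {14, 10, 18}  false
C7: j = 5 > 2, so we need h ≤ 15; h = 15 ≤ 15  true
C8: 5n + 4k = 5(14) + 4(11) = 114  true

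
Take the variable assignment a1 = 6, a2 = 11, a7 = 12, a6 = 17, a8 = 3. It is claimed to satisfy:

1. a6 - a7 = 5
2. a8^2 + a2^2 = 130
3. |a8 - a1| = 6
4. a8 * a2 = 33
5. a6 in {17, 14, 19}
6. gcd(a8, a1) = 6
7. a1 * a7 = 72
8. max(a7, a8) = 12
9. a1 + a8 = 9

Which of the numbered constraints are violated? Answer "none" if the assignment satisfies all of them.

1. a6 - a7 = 17 - 12 = 5 — holds.
2. a8^2 + a2^2 = 3^2 + 11^2 = 9 + 121 = 130 — holds.
3. |3 - 6| = 3, not 6 — does not hold.
4. a8 * a2 = 3 * 11 = 33 — holds.
5. a6 = 17 is in {17, 14, 19} — holds.
6. gcd(3, 6) = 3, not 6 — does not hold.
7. a1 * a7 = 6 * 12 = 72 — holds.
8. max(12, 3) = 12 — holds.
9. a1 + a8 = 6 + 3 = 9 — holds.

Violated: 3 and 6.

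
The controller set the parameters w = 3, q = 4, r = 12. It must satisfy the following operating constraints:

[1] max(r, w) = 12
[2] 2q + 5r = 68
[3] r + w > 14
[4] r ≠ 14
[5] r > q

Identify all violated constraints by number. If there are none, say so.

[1] max(12, 3) = 12  true
[2] 2q + 5r = 2(4) + 5(12) = 68  true
[3] r + w = 12 + 3 = 15; 15 > 14  true
[4] r = 12, and 12 ≠ 14  true
[5] r = 12, q = 4; 12 > 4  true

All constraints are satisfied.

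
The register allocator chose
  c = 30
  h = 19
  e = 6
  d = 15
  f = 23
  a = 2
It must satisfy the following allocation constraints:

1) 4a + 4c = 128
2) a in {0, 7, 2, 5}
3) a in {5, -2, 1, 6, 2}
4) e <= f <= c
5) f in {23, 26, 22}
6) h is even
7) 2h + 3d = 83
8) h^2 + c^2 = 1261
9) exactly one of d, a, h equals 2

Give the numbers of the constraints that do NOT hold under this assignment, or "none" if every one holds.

Constraint 6 is violated.

1) 4a + 4c = 4(2) + 4(30) = 128  OK
2) a = 2 is in {0, 7, 2, 5}  OK
3) a = 2 is in {5, -2, 1, 6, 2}  OK
4) values 6 <= 23 <= 30  OK
5) f = 23 is in {23, 26, 22}  OK
6) h = 19 is odd  FAIL
7) 2h + 3d = 2(19) + 3(15) = 83  OK
8) h^2 + c^2 = 19^2 + 30^2 = 361 + 900 = 1261  OK
9) d=15, a=2, h=19; 1 of them equals 2  OK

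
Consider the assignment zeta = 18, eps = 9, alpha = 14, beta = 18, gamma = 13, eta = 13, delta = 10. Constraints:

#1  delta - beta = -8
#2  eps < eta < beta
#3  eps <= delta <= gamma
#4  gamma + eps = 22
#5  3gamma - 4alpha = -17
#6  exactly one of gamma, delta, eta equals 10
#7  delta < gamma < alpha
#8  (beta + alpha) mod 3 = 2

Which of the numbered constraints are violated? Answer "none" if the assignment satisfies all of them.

Yes — all constraints hold.

#1 delta - beta = 10 - 18 = -8  holds
#2 values 9 < 13 < 18  holds
#3 values 9 <= 10 <= 13  holds
#4 gamma + eps = 13 + 9 = 22  holds
#5 3gamma - 4alpha = 3(13) - 4(14) = -17  holds
#6 gamma=13, delta=10, eta=13; 1 of them equals 10  holds
#7 values 10 < 13 < 14  holds
#8 beta + alpha = 32; 32 mod 3 = 2  holds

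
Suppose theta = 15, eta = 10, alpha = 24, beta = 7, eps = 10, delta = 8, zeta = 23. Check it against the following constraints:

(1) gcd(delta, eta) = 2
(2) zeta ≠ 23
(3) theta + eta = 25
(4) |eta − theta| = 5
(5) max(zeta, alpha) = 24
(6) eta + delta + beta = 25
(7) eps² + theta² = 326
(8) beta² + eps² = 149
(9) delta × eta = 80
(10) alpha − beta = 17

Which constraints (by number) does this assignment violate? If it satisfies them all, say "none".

Violated: 2 and 7.

(1) gcd(8, 10) = 2  ✔
(2) zeta = 23, but 23 is required to differ  ✘
(3) theta + eta = 15 + 10 = 25  ✔
(4) |10 − 15| = 5  ✔
(5) max(23, 24) = 24  ✔
(6) eta + delta + beta = 10 + 8 + 7 = 25  ✔
(7) eps² + theta² = 10² + 15² = 100 + 225 = 325, not 326  ✘
(8) beta² + eps² = 7² + 10² = 49 + 100 = 149  ✔
(9) delta × eta = 8 × 10 = 80  ✔
(10) alpha − beta = 24 − 7 = 17  ✔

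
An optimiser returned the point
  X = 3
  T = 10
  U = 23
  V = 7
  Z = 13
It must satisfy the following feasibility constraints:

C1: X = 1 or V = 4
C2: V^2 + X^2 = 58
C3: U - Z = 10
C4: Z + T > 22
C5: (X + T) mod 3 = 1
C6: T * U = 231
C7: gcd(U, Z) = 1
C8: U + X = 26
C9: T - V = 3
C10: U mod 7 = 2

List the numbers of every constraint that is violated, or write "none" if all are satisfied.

C1: X = 3 ≠ 1 and V = 7 ≠ 4; both disjuncts false  fails
C2: V^2 + X^2 = 7^2 + 3^2 = 49 + 9 = 58  holds
C3: U - Z = 23 - 13 = 10  holds
C4: Z + T = 13 + 10 = 23; 23 > 22  holds
C5: X + T = 13; 13 mod 3 = 1  holds
C6: T * U = 10 * 23 = 230, not 231  fails
C7: gcd(23, 13) = 1  holds
C8: U + X = 23 + 3 = 26  holds
C9: T - V = 10 - 7 = 3  holds
C10: 23 mod 7 = 2  holds

Violated: 1, 6.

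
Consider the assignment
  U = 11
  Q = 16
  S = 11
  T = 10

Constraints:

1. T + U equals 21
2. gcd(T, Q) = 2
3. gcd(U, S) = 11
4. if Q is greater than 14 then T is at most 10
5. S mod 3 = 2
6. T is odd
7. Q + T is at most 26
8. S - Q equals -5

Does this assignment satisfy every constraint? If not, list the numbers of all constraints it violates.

Constraint 6 does not hold.

1. T + U = 10 + 11 = 21 — satisfied.
2. gcd(10, 16) = 2 — satisfied.
3. gcd(11, 11) = 11 — satisfied.
4. Q = 16 > 14, so we need T ≤ 10; T = 10 ≤ 10 — satisfied.
5. 11 mod 3 = 2 — satisfied.
6. T = 10 is even — violated.
7. Q + T = 16 + 10 = 26; 26 ≤ 26 — satisfied.
8. S - Q = 11 - 16 = -5 — satisfied.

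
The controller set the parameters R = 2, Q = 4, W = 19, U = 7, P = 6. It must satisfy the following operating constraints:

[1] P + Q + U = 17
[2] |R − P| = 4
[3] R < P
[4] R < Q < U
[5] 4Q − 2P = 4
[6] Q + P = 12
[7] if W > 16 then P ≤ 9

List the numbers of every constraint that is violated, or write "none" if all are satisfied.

[1] P + Q + U = 6 + 4 + 7 = 17  ✓
[2] |2 − 6| = 4  ✓
[3] R = 2, P = 6; 2 < 6  ✓
[4] values 2 < 4 < 7  ✓
[5] 4Q − 2P = 4(4) − 2(6) = 4  ✓
[6] Q + P = 4 + 6 = 10, not 12  ✗
[7] W = 19 > 16, so we need P ≤ 9; P = 6 ≤ 9  ✓

The assignment fails constraint 6.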